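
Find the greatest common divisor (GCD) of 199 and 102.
1

Using the Euclidean algorithm:
199 = 1 × 102 + 97
102 = 1 × 97 + 5
97 = 19 × 5 + 2
5 = 2 × 2 + 1
2 = 2 × 1 + 0

GCD(199, 102) = 1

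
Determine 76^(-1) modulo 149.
76^(-1) ≡ 100 (mod 149). Verification: 76 × 100 = 7600 ≡ 1 (mod 149)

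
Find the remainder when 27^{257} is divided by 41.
By Fermat: 27^{40} ≡ 1 (mod 41). 257 = 6×40 + 17. So 27^{257} ≡ 27^{17} ≡ 27 (mod 41)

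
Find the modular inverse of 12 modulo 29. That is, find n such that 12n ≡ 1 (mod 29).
17

Using Extended Euclidean Algorithm:
gcd(12, 29) = 1
Bezout coefficients: 12 × -12 + 29 × 5 = 1
So 12 × -12 ≡ 1 (mod 29)
The inverse is -12 mod 29 = 17
Verification: 12 × 17 = 204 = 7 × 29 + 1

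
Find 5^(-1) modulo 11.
9

Using Extended Euclidean Algorithm:
gcd(5, 11) = 1
Bezout coefficients: 5 × -2 + 11 × 1 = 1
So 5 × -2 ≡ 1 (mod 11)
The inverse is -2 mod 11 = 9
Verification: 5 × 9 = 45 = 4 × 11 + 1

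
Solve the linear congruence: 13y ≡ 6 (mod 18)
6

Since gcd(13, 18) = 1 divides 6, a solution exists.
Multiply both sides by the inverse of 13 mod 18:
  13^(-1) mod 18 = 7
  x ≡ 7 × 6 ≡ 42 ≡ 6 (mod 18)
Verification: 13 × 6 = 78 = 4 × 18 + 6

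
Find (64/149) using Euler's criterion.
(64/149) = 64^{74} mod 149 = 1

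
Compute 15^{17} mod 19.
14

Using successive squaring:
Binary expansion of 17: 10001
Powers of 15 mod 19 (each is the square of the previous):
  15^1 ≡ 15 (mod 19)
  15^2 ≡ 15² = 225 ≡ 16 (mod 19)
  15^4 ≡ 16² = 256 ≡ 9 (mod 19)
  15^8 ≡ 9² = 81 ≡ 5 (mod 19)
  15^16 ≡ 5² = 25 ≡ 6 (mod 19)
17 = 16 + 1, so 15^17 = 15^16 × 15^1 ≡ 6 × 15 (mod 19)
Multiplying step by step:
  6 × 15 = 90 ≡ 14 (mod 19)
Result: 15^17 ≡ 14 (mod 19)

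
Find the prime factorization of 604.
2^2 × 151

Divide by primes starting from smallest:
604 ÷ 2 = 302
302 ÷ 2 = 151
151 ÷ 151 = 1

604 = 2^2 × 151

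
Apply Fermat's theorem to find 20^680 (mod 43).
By Fermat: 20^{42} ≡ 1 (mod 43). 680 ≡ 8 (mod 42). So 20^{680} ≡ 20^{8} ≡ 9 (mod 43)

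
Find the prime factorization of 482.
2 × 241

Divide by primes starting from smallest:
482 ÷ 2 = 241
241 ÷ 241 = 1

482 = 2 × 241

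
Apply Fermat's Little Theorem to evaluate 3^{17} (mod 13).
9

By Fermat's Little Theorem, a^(p-1) ≡ 1 (mod p) for prime p and gcd(a, p) = 1
Here p = 13, so 3^12 ≡ 1 (mod 13)
We can reduce the exponent: 17 mod 12 = 5
So 3^17 ≡ 3^5 (mod 13)
Computing: 3^5 mod 13 = 9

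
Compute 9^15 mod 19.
Using repeated squaring. 15 = 8 + 4 + 2 + 1 (binary 1111). Repeated squaring mod 19: 9^1 ≡ 9; 9^2 ≡ 9² = 81 ≡ 5; 9^4 ≡ 5² = 25 ≡ 6; 9^8 ≡ 6² = 36 ≡ 17. Multiply: 9^15 = 9^8 × 9^4 × 9^2 × 9^1 ≡ 17 × 6 × 5 × 9 (mod 19): 17 × 6 = 102 ≡ 7; 7 × 5 = 35 ≡ 16; 16 × 9 = 144 ≡ 11. So 9^15 ≡ 11 (mod 19).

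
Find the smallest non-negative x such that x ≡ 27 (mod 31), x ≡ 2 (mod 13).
275

Using the Chinese Remainder Theorem:
M = product of moduli = 403
For equation 1: M_1 = 13, 13 ≡ 13 (mod 31), inverse of 13 mod 31 is 12 (check: 13 × 12 = 156 ≡ 1 (mod 31))
For equation 2: M_2 = 31, 31 ≡ 5 (mod 13), inverse of 31 mod 13 is 8 (check: 5 × 8 = 40 ≡ 1 (mod 13))
Combine: x ≡ Σ r_i×M_i×(M_i⁻¹ mod m_i) = 27×13×12 + 2×31×8 = 4212 + 496 = 4708
4708 mod 403 = 275
x ≡ 275 (mod 403)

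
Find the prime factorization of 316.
2^2 × 79

Divide by primes starting from smallest:
316 ÷ 2 = 158
158 ÷ 2 = 79
79 ÷ 79 = 1

316 = 2^2 × 79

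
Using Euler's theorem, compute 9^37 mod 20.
By Euler: 9^{8} ≡ 1 (mod 20) since gcd(9, 20) = 1. 37 = 4×8 + 5. So 9^{37} ≡ 9^{5} ≡ 9 (mod 20)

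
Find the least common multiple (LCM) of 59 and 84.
4956

First find GCD(59, 84) using the Euclidean algorithm:
59 = 0 × 84 + 59
84 = 1 × 59 + 25
59 = 2 × 25 + 9
25 = 2 × 9 + 7
9 = 1 × 7 + 2
7 = 3 × 2 + 1
2 = 2 × 1 + 0
GCD(59, 84) = 1

LCM formula: LCM(a, b) = (a × b) / GCD(a, b)
LCM(59, 84) = (59 × 84) / 1
LCM(59, 84) = 4956 / 1
LCM(59, 84) = 4956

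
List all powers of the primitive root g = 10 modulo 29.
g^1, g^2, ..., g^{28} mod 29: {10, 13, 14, 24, 8, 22, 17, 25, 18, 6, 2, 20, 26, 28, 19, 16, 15, 5, 21, 7, 12, 4, 11, 23, 27, 9, 3, 1}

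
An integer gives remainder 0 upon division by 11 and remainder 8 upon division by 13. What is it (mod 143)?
M = 11 × 13 = 143. M₁ = 13, y₁ ≡ 6 (mod 11). M₂ = 11, y₂ ≡ 6 (mod 13). k = 0×13×6 + 8×11×6 ≡ 99 (mod 143). The smallest positive such number is 99.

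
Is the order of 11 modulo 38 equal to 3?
Yes, ord_38(11) = 3.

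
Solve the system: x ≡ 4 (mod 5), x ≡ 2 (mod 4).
M = 5 × 4 = 20. M₁ = 4, y₁ ≡ 4 (mod 5). M₂ = 5, y₂ ≡ 1 (mod 4). x = 4×4×4 + 2×5×1 ≡ 14 (mod 20)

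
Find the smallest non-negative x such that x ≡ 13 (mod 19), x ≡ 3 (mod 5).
13

Using the Chinese Remainder Theorem:
M = product of moduli = 95
For equation 1: M_1 = 5, 5 ≡ 5 (mod 19), inverse of 5 mod 19 is 4 (check: 5 × 4 = 20 ≡ 1 (mod 19))
For equation 2: M_2 = 19, 19 ≡ 4 (mod 5), inverse of 19 mod 5 is 4 (check: 4 × 4 = 16 ≡ 1 (mod 5))
Combine: x ≡ Σ r_i×M_i×(M_i⁻¹ mod m_i) = 13×5×4 + 3×19×4 = 260 + 228 = 488
488 mod 95 = 13
x ≡ 13 (mod 95)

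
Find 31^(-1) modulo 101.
88

Using Extended Euclidean Algorithm:
gcd(31, 101) = 1
Bezout coefficients: 31 × -13 + 101 × 4 = 1
So 31 × -13 ≡ 1 (mod 101)
The inverse is -13 mod 101 = 88
Verification: 31 × 88 = 2728 = 27 × 101 + 1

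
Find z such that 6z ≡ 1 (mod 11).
6^(-1) ≡ 2 (mod 11). Verification: 6 × 2 = 12 ≡ 1 (mod 11)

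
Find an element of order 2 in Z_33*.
10 has order 2 mod 33 since 10^{2} ≡ 1 (mod 33) and no smaller power works.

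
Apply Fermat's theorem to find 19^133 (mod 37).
By Fermat: 19^{36} ≡ 1 (mod 37). 133 = 3×36 + 25. So 19^{133} ≡ 19^{25} ≡ 13 (mod 37)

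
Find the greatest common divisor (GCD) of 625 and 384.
1

Using the Euclidean algorithm:
625 = 1 × 384 + 241
384 = 1 × 241 + 143
241 = 1 × 143 + 98
143 = 1 × 98 + 45
98 = 2 × 45 + 8
45 = 5 × 8 + 5
8 = 1 × 5 + 3
5 = 1 × 3 + 2
3 = 1 × 2 + 1
2 = 2 × 1 + 0

GCD(625, 384) = 1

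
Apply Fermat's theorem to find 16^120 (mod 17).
By Fermat: 16^{16} ≡ 1 (mod 17). 120 = 7×16 + 8. So 16^{120} ≡ 16^{8} ≡ 1 (mod 17)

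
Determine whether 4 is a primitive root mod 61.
p - 1 = 60 has prime divisors 2, 3, 5. Check 4^(60/q) mod 61 for each: 4^(60/2) = 4^30 ≡ 1, 4^(60/3) = 4^20 ≡ 13, 4^(60/5) = 4^12 ≡ 20 (mod 61). Since 4^30 ≡ 1 (mod 61), the order of 4 divides 30 (in fact the order is 30) ≠ 60, so it is not a primitive root.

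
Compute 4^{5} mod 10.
4

Using successive squaring:
Binary expansion of 5: 101
Powers of 4 mod 10 (each is the square of the previous):
  4^1 ≡ 4 (mod 10)
  4^2 ≡ 4² = 16 ≡ 6 (mod 10)
  4^4 ≡ 6² = 36 ≡ 6 (mod 10)
5 = 4 + 1, so 4^5 = 4^4 × 4^1 ≡ 6 × 4 (mod 10)
Multiplying step by step:
  6 × 4 = 24 ≡ 4 (mod 10)
Result: 4^5 ≡ 4 (mod 10)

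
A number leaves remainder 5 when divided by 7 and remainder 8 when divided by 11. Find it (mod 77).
M = 7 × 11 = 77. M₁ = 11, y₁ ≡ 2 (mod 7). M₂ = 7, y₂ ≡ 8 (mod 11). m = 5×11×2 + 8×7×8 ≡ 19 (mod 77)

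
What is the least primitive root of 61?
2

A primitive root g modulo p has order p-1 = 60
Prime divisors of 60: [2, 3, 5]
g is a primitive root iff g^(60/q) ≢ 1 (mod 61) for each prime divisor q
Testing small values:
  g = 2: 2^30 ≡ 60, 2^20 ≡ 47, 2^12 ≡ 9 (mod 61) → none is 1, primitive root!
The smallest primitive root is 2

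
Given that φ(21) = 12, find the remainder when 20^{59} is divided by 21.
By Euler: 20^{12} ≡ 1 (mod 21) since gcd(20, 21) = 1. 59 = 4×12 + 11. So 20^{59} ≡ 20^{11} ≡ 20 (mod 21)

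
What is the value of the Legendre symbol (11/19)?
(11/19) = 11^{9} mod 19 = 1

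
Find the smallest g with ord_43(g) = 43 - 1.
p - 1 = 42 has prime divisors 2, 3, 7. h is a primitive root mod 43 iff h^(42/q) ≢ 1 (mod 43) for each such q.
h = 2: 2^21 ≡ 42, 2^14 ≡ 1, 2^6 ≡ 21 (mod 43); 2^14 ≡ 1, so not a primitive root.
h = 3: 3^21 ≡ 42, 3^14 ≡ 36, 3^6 ≡ 41 (mod 43); none is 1, so 3 has order 42 and is a primitive root.
The smallest primitive root mod 43 is g = 3.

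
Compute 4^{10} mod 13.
9

Using successive squaring:
Binary expansion of 10: 1010
Powers of 4 mod 13 (each is the square of the previous):
  4^1 ≡ 4 (mod 13)
  4^2 ≡ 4² = 16 ≡ 3 (mod 13)
  4^4 ≡ 3² = 9 ≡ 9 (mod 13)
  4^8 ≡ 9² = 81 ≡ 3 (mod 13)
10 = 8 + 2, so 4^10 = 4^8 × 4^2 ≡ 3 × 3 (mod 13)
Multiplying step by step:
  3 × 3 = 9 ≡ 9 (mod 13)
Result: 4^10 ≡ 9 (mod 13)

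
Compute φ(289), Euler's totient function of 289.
272

Prime factorization: 289 = 17^2
Using the formula φ(n) = n × Π(1 - 1/p) for each prime factor p:
φ(289) = 289 × (1 - 1/17)
φ(289) = 272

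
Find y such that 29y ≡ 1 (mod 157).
29^(-1) ≡ 65 (mod 157). Verification: 29 × 65 = 1885 ≡ 1 (mod 157)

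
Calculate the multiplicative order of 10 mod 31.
Powers of 10 mod 31: 10^1≡10, 10^2≡7, 10^3≡8, 10^4≡18, 10^5≡25, 10^6≡2, 10^7≡20, 10^8≡14, 10^9≡16, 10^10≡5, 10^11≡19, 10^12≡4, 10^13≡9, 10^14≡28, 10^15≡1. Order = 15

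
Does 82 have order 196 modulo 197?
p - 1 = 196 has prime divisors 2, 7. Check 82^(196/q) mod 197 for each: 82^(196/2) = 82^98 ≡ 196, 82^(196/7) = 82^28 ≡ 36 (mod 197). None of these is 1, so 82 has order 196 = φ(197), so it is a primitive root mod 197.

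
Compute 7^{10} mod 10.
9

Using successive squaring:
Binary expansion of 10: 1010
Powers of 7 mod 10 (each is the square of the previous):
  7^1 ≡ 7 (mod 10)
  7^2 ≡ 7² = 49 ≡ 9 (mod 10)
  7^4 ≡ 9² = 81 ≡ 1 (mod 10)
  7^8 ≡ 1² = 1 ≡ 1 (mod 10)
10 = 8 + 2, so 7^10 = 7^8 × 7^2 ≡ 1 × 9 (mod 10)
Multiplying step by step:
  1 × 9 = 9 ≡ 9 (mod 10)
Result: 7^10 ≡ 9 (mod 10)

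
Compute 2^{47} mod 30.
8

Using successive squaring:
Binary expansion of 47: 101111
Powers of 2 mod 30 (each is the square of the previous):
  2^1 ≡ 2 (mod 30)
  2^2 ≡ 2² = 4 ≡ 4 (mod 30)
  2^4 ≡ 4² = 16 ≡ 16 (mod 30)
  2^8 ≡ 16² = 256 ≡ 16 (mod 30)
  2^16 ≡ 16² = 256 ≡ 16 (mod 30)
  2^32 ≡ 16² = 256 ≡ 16 (mod 30)
47 = 32 + 8 + 4 + 2 + 1, so 2^47 = 2^32 × 2^8 × 2^4 × 2^2 × 2^1 ≡ 16 × 16 × 16 × 4 × 2 (mod 30)
Multiplying step by step:
  16 × 16 = 256 ≡ 16 (mod 30)
  16 × 16 = 256 ≡ 16 (mod 30)
  16 × 4 = 64 ≡ 4 (mod 30)
  4 × 2 = 8 ≡ 8 (mod 30)
Result: 2^47 ≡ 8 (mod 30)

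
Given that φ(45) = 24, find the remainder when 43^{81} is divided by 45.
By Euler: 43^{24} ≡ 1 (mod 45) since gcd(43, 45) = 1. 81 = 3×24 + 9. So 43^{81} ≡ 43^{9} ≡ 28 (mod 45)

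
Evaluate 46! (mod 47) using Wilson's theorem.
By Wilson's theorem, (46)! ≡ -1 ≡ 46 (mod 47)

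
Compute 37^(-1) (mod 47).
37^(-1) ≡ 14 (mod 47). Verification: 37 × 14 = 518 ≡ 1 (mod 47)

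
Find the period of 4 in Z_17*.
Powers of 4 mod 17: 4^1≡4, 4^2≡16, 4^3≡13, 4^4≡1. Order = 4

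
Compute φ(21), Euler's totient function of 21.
12

Prime factorization: 21 = 3 × 7
Using the formula φ(n) = n × Π(1 - 1/p) for each prime factor p:
φ(21) = 21 × (1 - 1/3) × (1 - 1/7)
φ(21) = 12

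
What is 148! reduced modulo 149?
By Wilson's theorem, (148)! ≡ -1 ≡ 148 (mod 149)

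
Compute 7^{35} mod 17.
3

Using successive squaring:
Binary expansion of 35: 100011
Powers of 7 mod 17 (each is the square of the previous):
  7^1 ≡ 7 (mod 17)
  7^2 ≡ 7² = 49 ≡ 15 (mod 17)
  7^4 ≡ 15² = 225 ≡ 4 (mod 17)
  7^8 ≡ 4² = 16 ≡ 16 (mod 17)
  7^16 ≡ 16² = 256 ≡ 1 (mod 17)
  7^32 ≡ 1² = 1 ≡ 1 (mod 17)
35 = 32 + 2 + 1, so 7^35 = 7^32 × 7^2 × 7^1 ≡ 1 × 15 × 7 (mod 17)
Multiplying step by step:
  1 × 15 = 15 ≡ 15 (mod 17)
  15 × 7 = 105 ≡ 3 (mod 17)
Result: 7^35 ≡ 3 (mod 17)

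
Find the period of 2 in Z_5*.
Powers of 2 mod 5: 2^1≡2, 2^2≡4, 2^3≡3, 2^4≡1. Order = 4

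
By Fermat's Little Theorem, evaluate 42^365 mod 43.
By Fermat: 42^{42} ≡ 1 (mod 43). 365 = 8×42 + 29. So 42^{365} ≡ 42^{29} ≡ 42 (mod 43)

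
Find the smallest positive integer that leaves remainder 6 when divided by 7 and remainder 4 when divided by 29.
M = 7 × 29 = 203. M₁ = 29, y₁ ≡ 1 (mod 7). M₂ = 7, y₂ ≡ 25 (mod 29). r = 6×29×1 + 4×7×25 ≡ 62 (mod 203). The smallest positive such number is 62.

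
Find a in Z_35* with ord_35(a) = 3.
11 has order 3 mod 35 since 11^{3} ≡ 1 (mod 35) and no smaller power works.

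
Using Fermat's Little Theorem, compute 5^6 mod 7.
By Fermat's Little Theorem, 5^{6} ≡ 1 (mod 7) since 7 is prime and gcd(5, 7) = 1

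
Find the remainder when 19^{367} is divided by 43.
By Fermat: 19^{42} ≡ 1 (mod 43). 367 = 8×42 + 31. So 19^{367} ≡ 19^{31} ≡ 3 (mod 43)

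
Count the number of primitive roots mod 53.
Number of primitive roots mod 53 = φ(52) = 24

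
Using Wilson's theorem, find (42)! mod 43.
By Wilson's theorem, (42)! ≡ -1 ≡ 42 (mod 43)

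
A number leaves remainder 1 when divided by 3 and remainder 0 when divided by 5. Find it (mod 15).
M = 3 × 5 = 15. M₁ = 5, y₁ ≡ 2 (mod 3). M₂ = 3, y₂ ≡ 2 (mod 5). y = 1×5×2 + 0×3×2 ≡ 10 (mod 15)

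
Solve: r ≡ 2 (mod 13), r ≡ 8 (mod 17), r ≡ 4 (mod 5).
M = 13 × 17 × 5 = 1105. M₁ = 85, y₁ ≡ 2 (mod 13). M₂ = 65, y₂ ≡ 11 (mod 17). M₃ = 221, y₃ ≡ 1 (mod 5). r = 2×85×2 + 8×65×11 + 4×221×1 ≡ 314 (mod 1105)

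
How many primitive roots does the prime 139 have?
Number of primitive roots mod 139 = φ(138) = 44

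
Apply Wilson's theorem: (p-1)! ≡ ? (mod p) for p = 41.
By Wilson's theorem, (40)! ≡ -1 ≡ 40 (mod 41)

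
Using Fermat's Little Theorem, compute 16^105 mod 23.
By Fermat: 16^{22} ≡ 1 (mod 23). 105 = 4×22 + 17. So 16^{105} ≡ 16^{17} ≡ 4 (mod 23)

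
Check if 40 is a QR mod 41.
By Euler's criterion: 40^{20} ≡ 1 (mod 41). Since this equals 1, 40 is a QR.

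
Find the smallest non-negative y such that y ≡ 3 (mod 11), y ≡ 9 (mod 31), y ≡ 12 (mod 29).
5899

Using the Chinese Remainder Theorem:
M = product of moduli = 9889
For equation 1: M_1 = 899, 899 ≡ 8 (mod 11), inverse of 899 mod 11 is 7 (check: 8 × 7 = 56 ≡ 1 (mod 11))
For equation 2: M_2 = 319, 319 ≡ 9 (mod 31), inverse of 319 mod 31 is 7 (check: 9 × 7 = 63 ≡ 1 (mod 31))
For equation 3: M_3 = 341, 341 ≡ 22 (mod 29), inverse of 341 mod 29 is 4 (check: 22 × 4 = 88 ≡ 1 (mod 29))
Combine: y ≡ Σ r_i×M_i×(M_i⁻¹ mod m_i) = 3×899×7 + 9×319×7 + 12×341×4 = 18879 + 20097 + 16368 = 55344
55344 mod 9889 = 5899
y ≡ 5899 (mod 9889)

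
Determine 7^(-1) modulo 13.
7^(-1) ≡ 2 (mod 13). Verification: 7 × 2 = 14 ≡ 1 (mod 13)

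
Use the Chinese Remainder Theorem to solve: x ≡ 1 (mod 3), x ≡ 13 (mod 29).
M = 3 × 29 = 87. M₁ = 29, y₁ ≡ 2 (mod 3). M₂ = 3, y₂ ≡ 10 (mod 29). x = 1×29×2 + 13×3×10 ≡ 13 (mod 87)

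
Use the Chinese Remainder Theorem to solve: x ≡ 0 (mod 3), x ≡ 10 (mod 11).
M = 3 × 11 = 33. M₁ = 11, y₁ ≡ 2 (mod 3). M₂ = 3, y₂ ≡ 4 (mod 11). x = 0×11×2 + 10×3×4 ≡ 21 (mod 33)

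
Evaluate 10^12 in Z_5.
Using repeated squaring. 10 ≡ 0 (mod 5). 12 = 8 + 4 (binary 1100). Repeated squaring mod 5: 0^1 ≡ 0; 0^2 ≡ 0² = 0 ≡ 0; 0^4 ≡ 0² = 0 ≡ 0; 0^8 ≡ 0² = 0 ≡ 0. Multiply: 10^12 ≡ 0^8 × 0^4 ≡ 0 × 0 (mod 5): 0 × 0 = 0 ≡ 0. So 10^12 ≡ 0 (mod 5).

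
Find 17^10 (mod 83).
10 = 8 + 2 (binary 1010). Repeated squaring mod 83: 17^1 ≡ 17; 17^2 ≡ 17² = 289 ≡ 40; 17^4 ≡ 40² = 1600 ≡ 23; 17^8 ≡ 23² = 529 ≡ 31. Multiply: 17^10 = 17^8 × 17^2 ≡ 31 × 40 (mod 83): 31 × 40 = 1240 ≡ 78. So 17^10 ≡ 78 (mod 83).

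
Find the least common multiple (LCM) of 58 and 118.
3422

First find GCD(58, 118) using the Euclidean algorithm:
58 = 0 × 118 + 58
118 = 2 × 58 + 2
58 = 29 × 2 + 0
GCD(58, 118) = 2

LCM formula: LCM(a, b) = (a × b) / GCD(a, b)
LCM(58, 118) = (58 × 118) / 2
LCM(58, 118) = 6844 / 2
LCM(58, 118) = 3422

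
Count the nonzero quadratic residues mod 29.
For prime 29, there are (p-1)/2 = (29-1)/2 = 14 quadratic residues (excluding 0).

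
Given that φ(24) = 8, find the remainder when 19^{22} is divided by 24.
By Euler: 19^{8} ≡ 1 (mod 24) since gcd(19, 24) = 1. 22 = 2×8 + 6. So 19^{22} ≡ 19^{6} ≡ 1 (mod 24)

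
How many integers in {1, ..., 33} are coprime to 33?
20

Prime factorization: 33 = 3 × 11
Using the formula φ(n) = n × Π(1 - 1/p) for each prime factor p:
φ(33) = 33 × (1 - 1/3) × (1 - 1/11)
φ(33) = 20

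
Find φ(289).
272

Prime factorization: 289 = 17^2
Using the formula φ(n) = n × Π(1 - 1/p) for each prime factor p:
φ(289) = 289 × (1 - 1/17)
φ(289) = 272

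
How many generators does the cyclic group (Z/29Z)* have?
12

The number of primitive roots modulo p is φ(p-1) = φ(28)
φ(28) = 12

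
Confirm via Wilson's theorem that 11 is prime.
(10)! mod 11 = 10. Since this equals -1 (mod 11), Wilson confirms 11 is prime.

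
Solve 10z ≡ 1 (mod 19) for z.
10^(-1) ≡ 2 (mod 19). Verification: 10 × 2 = 20 ≡ 1 (mod 19)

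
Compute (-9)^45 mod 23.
Using Fermat: (-9)^{22} ≡ 1 (mod 23). 45 ≡ 1 (mod 22). So (-9)^{45} ≡ (-9)^{1} ≡ 14 (mod 23)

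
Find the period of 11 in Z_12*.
Powers of 11 mod 12: 11^1≡11, 11^2≡1. Order = 2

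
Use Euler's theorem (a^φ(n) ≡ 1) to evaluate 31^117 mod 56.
By Euler: 31^{24} ≡ 1 (mod 56) since gcd(31, 56) = 1. 117 = 4×24 + 21. So 31^{117} ≡ 31^{21} ≡ 55 (mod 56)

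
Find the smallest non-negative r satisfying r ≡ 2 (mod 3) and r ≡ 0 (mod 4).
M = 3 × 4 = 12. M₁ = 4, y₁ ≡ 1 (mod 3). M₂ = 3, y₂ ≡ 3 (mod 4). r = 2×4×1 + 0×3×3 ≡ 8 (mod 12)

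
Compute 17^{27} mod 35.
13

Using successive squaring:
Binary expansion of 27: 11011
Powers of 17 mod 35 (each is the square of the previous):
  17^1 ≡ 17 (mod 35)
  17^2 ≡ 17² = 289 ≡ 9 (mod 35)
  17^4 ≡ 9² = 81 ≡ 11 (mod 35)
  17^8 ≡ 11² = 121 ≡ 16 (mod 35)
  17^16 ≡ 16² = 256 ≡ 11 (mod 35)
27 = 16 + 8 + 2 + 1, so 17^27 = 17^16 × 17^8 × 17^2 × 17^1 ≡ 11 × 16 × 9 × 17 (mod 35)
Multiplying step by step:
  11 × 16 = 176 ≡ 1 (mod 35)
  1 × 9 = 9 ≡ 9 (mod 35)
  9 × 17 = 153 ≡ 13 (mod 35)
Result: 17^27 ≡ 13 (mod 35)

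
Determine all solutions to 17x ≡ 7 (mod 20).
11

Since gcd(17, 20) = 1 divides 7, a solution exists.
Multiply both sides by the inverse of 17 mod 20:
  17^(-1) mod 20 = 13
  x ≡ 13 × 7 ≡ 91 ≡ 11 (mod 20)
Verification: 17 × 11 = 187 = 9 × 20 + 7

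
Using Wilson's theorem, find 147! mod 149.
(148)! = (147)! × (148) ≡ -1 (mod 149). So (147)! ≡ -1 × (148)^(-1) ≡ (-1)×(-1) = 1 (mod 149)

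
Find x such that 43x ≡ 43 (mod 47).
1

Since gcd(43, 47) = 1 divides 43, a solution exists.
Multiply both sides by the inverse of 43 mod 47:
  43^(-1) mod 47 = 35
  x ≡ 35 × 43 ≡ 1505 ≡ 1 (mod 47)
Verification: 43 × 1 = 43 = 0 × 47 + 43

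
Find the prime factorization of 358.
2 × 179

Divide by primes starting from smallest:
358 ÷ 2 = 179
179 ÷ 179 = 1

358 = 2 × 179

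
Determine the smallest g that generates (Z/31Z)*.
3

A primitive root g modulo p has order p-1 = 30
Prime divisors of 30: [2, 3, 5]
g is a primitive root iff g^(30/q) ≢ 1 (mod 31) for each prime divisor q
Testing small values:
  g = 2: 2^15 ≡ 1, 2^10 ≡ 1, 2^6 ≡ 2 (mod 31) → 2^15 ≡ 1, not primitive root
  g = 3: 3^15 ≡ 30, 3^10 ≡ 25, 3^6 ≡ 16 (mod 31) → none is 1, primitive root!
The smallest primitive root is 3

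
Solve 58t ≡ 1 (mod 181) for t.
58^(-1) ≡ 103 (mod 181). Verification: 58 × 103 = 5974 ≡ 1 (mod 181)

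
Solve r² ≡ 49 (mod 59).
The square roots of 49 mod 59 are 7 and 52. Verify: 7² = 49 ≡ 49 (mod 59)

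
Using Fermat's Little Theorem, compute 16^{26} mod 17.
1

By Fermat's Little Theorem, a^(p-1) ≡ 1 (mod p) for prime p and gcd(a, p) = 1
Here p = 17, so 16^16 ≡ 1 (mod 17)
We can reduce the exponent: 26 mod 16 = 10
So 16^26 ≡ 16^10 (mod 17)
Computing: 16^10 mod 17 = 1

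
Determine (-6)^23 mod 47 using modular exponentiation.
Using repeated squaring. (-6) ≡ 41 (mod 47). 23 = 16 + 4 + 2 + 1 (binary 10111). Repeated squaring mod 47: 41^1 ≡ 41; 41^2 ≡ 41² = 1681 ≡ 36; 41^4 ≡ 36² = 1296 ≡ 27; 41^8 ≡ 27² = 729 ≡ 24; 41^16 ≡ 24² = 576 ≡ 12. Multiply: (-6)^23 ≡ 41^16 × 41^4 × 41^2 × 41^1 ≡ 12 × 27 × 36 × 41 (mod 47): 12 × 27 = 324 ≡ 42; 42 × 36 = 1512 ≡ 8; 8 × 41 = 328 ≡ 46. So (-6)^23 ≡ 46 (mod 47).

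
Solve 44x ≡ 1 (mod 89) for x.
87

Using Extended Euclidean Algorithm:
gcd(44, 89) = 1
Bezout coefficients: 44 × -2 + 89 × 1 = 1
So 44 × -2 ≡ 1 (mod 89)
The inverse is -2 mod 89 = 87
Verification: 44 × 87 = 3828 = 43 × 89 + 1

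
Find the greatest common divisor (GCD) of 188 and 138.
2

Using the Euclidean algorithm:
188 = 1 × 138 + 50
138 = 2 × 50 + 38
50 = 1 × 38 + 12
38 = 3 × 12 + 2
12 = 6 × 2 + 0

GCD(188, 138) = 2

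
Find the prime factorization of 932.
2^2 × 233

Divide by primes starting from smallest:
932 ÷ 2 = 466
466 ÷ 2 = 233
233 ÷ 233 = 1

932 = 2^2 × 233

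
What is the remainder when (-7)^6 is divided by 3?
(-7) ≡ 2 (mod 3). 6 = 4 + 2 (binary 110). Repeated squaring mod 3: 2^1 ≡ 2; 2^2 ≡ 2² = 4 ≡ 1; 2^4 ≡ 1² = 1 ≡ 1. Multiply: (-7)^6 ≡ 2^4 × 2^2 ≡ 1 × 1 (mod 3): 1 × 1 = 1 ≡ 1. So (-7)^6 ≡ 1 (mod 3).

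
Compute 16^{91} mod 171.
16

Using successive squaring:
Binary expansion of 91: 1011011
Powers of 16 mod 171 (each is the square of the previous):
  16^1 ≡ 16 (mod 171)
  16^2 ≡ 16² = 256 ≡ 85 (mod 171)
  16^4 ≡ 85² = 7225 ≡ 43 (mod 171)
  16^8 ≡ 43² = 1849 ≡ 139 (mod 171)
  16^16 ≡ 139² = 19321 ≡ 169 (mod 171)
  16^32 ≡ 169² = 28561 ≡ 4 (mod 171)
  16^64 ≡ 4² = 16 ≡ 16 (mod 171)
91 = 64 + 16 + 8 + 2 + 1, so 16^91 = 16^64 × 16^16 × 16^8 × 16^2 × 16^1 ≡ 16 × 169 × 139 × 85 × 16 (mod 171)
Multiplying step by step:
  16 × 169 = 2704 ≡ 139 (mod 171)
  139 × 139 = 19321 ≡ 169 (mod 171)
  169 × 85 = 14365 ≡ 1 (mod 171)
  1 × 16 = 16 ≡ 16 (mod 171)
Result: 16^91 ≡ 16 (mod 171)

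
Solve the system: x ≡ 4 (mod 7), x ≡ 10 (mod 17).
M = 7 × 17 = 119. M₁ = 17, y₁ ≡ 5 (mod 7). M₂ = 7, y₂ ≡ 5 (mod 17). x = 4×17×5 + 10×7×5 ≡ 95 (mod 119)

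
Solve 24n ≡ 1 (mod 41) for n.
24^(-1) ≡ 12 (mod 41). Verification: 24 × 12 = 288 ≡ 1 (mod 41)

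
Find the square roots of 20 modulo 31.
The square roots of 20 mod 31 are 19 and 12. Verify: 19² = 361 ≡ 20 (mod 31)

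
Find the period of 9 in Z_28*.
Powers of 9 mod 28: 9^1≡9, 9^2≡25, 9^3≡1. Order = 3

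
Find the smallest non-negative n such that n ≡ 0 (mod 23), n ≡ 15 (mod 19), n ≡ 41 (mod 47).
7843

Using the Chinese Remainder Theorem:
M = product of moduli = 20539
For equation 1: M_1 = 893, 893 ≡ 19 (mod 23), inverse of 893 mod 23 is 17 (check: 19 × 17 = 323 ≡ 1 (mod 23))
For equation 2: M_2 = 1081, 1081 ≡ 17 (mod 19), inverse of 1081 mod 19 is 9 (check: 17 × 9 = 153 ≡ 1 (mod 19))
For equation 3: M_3 = 437, 437 ≡ 14 (mod 47), inverse of 437 mod 47 is 37 (check: 14 × 37 = 518 ≡ 1 (mod 47))
Combine: n ≡ Σ r_i×M_i×(M_i⁻¹ mod m_i) = 0×893×17 + 15×1081×9 + 41×437×37 = 0 + 145935 + 662929 = 808864
808864 mod 20539 = 7843
n ≡ 7843 (mod 20539)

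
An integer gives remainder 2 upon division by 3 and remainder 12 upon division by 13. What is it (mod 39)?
M = 3 × 13 = 39. M₁ = 13, y₁ ≡ 1 (mod 3). M₂ = 3, y₂ ≡ 9 (mod 13). r = 2×13×1 + 12×3×9 ≡ 38 (mod 39). The smallest positive such number is 38.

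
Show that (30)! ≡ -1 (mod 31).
(30)! mod 31 = 30. Since this equals -1 (mod 31), Wilson confirms 31 is prime.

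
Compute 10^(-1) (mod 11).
10^(-1) ≡ 10 (mod 11). Verification: 10 × 10 = 100 ≡ 1 (mod 11)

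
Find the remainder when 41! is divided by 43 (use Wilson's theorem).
(42)! = (41)! × (42) ≡ -1 (mod 43). So (41)! ≡ -1 × (42)^(-1) ≡ (-1)×(-1) = 1 (mod 43)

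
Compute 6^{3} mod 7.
6

Using successive squaring:
Binary expansion of 3: 11
Powers of 6 mod 7 (each is the square of the previous):
  6^1 ≡ 6 (mod 7)
  6^2 ≡ 6² = 36 ≡ 1 (mod 7)
3 = 2 + 1, so 6^3 = 6^2 × 6^1 ≡ 1 × 6 (mod 7)
Multiplying step by step:
  1 × 6 = 6 ≡ 6 (mod 7)
Result: 6^3 ≡ 6 (mod 7)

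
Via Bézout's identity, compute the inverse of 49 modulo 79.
Extended GCD: 49(-29) + 79(18) = 1. So 49^(-1) ≡ 50 ≡ 50 (mod 79). Verify: 49 × 50 = 2450 ≡ 1 (mod 79)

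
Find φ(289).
272

Prime factorization: 289 = 17^2
Using the formula φ(n) = n × Π(1 - 1/p) for each prime factor p:
φ(289) = 289 × (1 - 1/17)
φ(289) = 272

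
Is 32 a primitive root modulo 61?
No

To verify, check if 32^(60/q) ≢ 1 (mod 61) for each prime divisor q of 60
Divisors of 60 = 60: [1, 2, 3, 4, 5, 6, 10, 12, 15, 20, 30, 60]
  32^(60/2) = 32^30 ≡ 60 (mod 61)
  32^(60/3) = 32^20 ≡ 13 (mod 61)
  32^(60/5) = 32^12 ≡ 1 (mod 61)
Conclusion: 32 is not a primitive root modulo 61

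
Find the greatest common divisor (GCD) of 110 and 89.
1

Using the Euclidean algorithm:
110 = 1 × 89 + 21
89 = 4 × 21 + 5
21 = 4 × 5 + 1
5 = 5 × 1 + 0

GCD(110, 89) = 1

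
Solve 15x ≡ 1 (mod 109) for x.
80

Using Extended Euclidean Algorithm:
gcd(15, 109) = 1
Bezout coefficients: 15 × -29 + 109 × 4 = 1
So 15 × -29 ≡ 1 (mod 109)
The inverse is -29 mod 109 = 80
Verification: 15 × 80 = 1200 = 11 × 109 + 1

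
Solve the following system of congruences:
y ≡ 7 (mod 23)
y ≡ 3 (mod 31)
375

Using the Chinese Remainder Theorem:
M = product of moduli = 713
For equation 1: M_1 = 31, 31 ≡ 8 (mod 23), inverse of 31 mod 23 is 3 (check: 8 × 3 = 24 ≡ 1 (mod 23))
For equation 2: M_2 = 23, 23 ≡ 23 (mod 31), inverse of 23 mod 31 is 27 (check: 23 × 27 = 621 ≡ 1 (mod 31))
Combine: y ≡ Σ r_i×M_i×(M_i⁻¹ mod m_i) = 7×31×3 + 3×23×27 = 651 + 1863 = 2514
2514 mod 713 = 375
y ≡ 375 (mod 713)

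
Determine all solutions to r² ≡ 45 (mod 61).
The square roots of 45 mod 61 are 17 and 44. Verify: 17² = 289 ≡ 45 (mod 61)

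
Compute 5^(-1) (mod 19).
5^(-1) ≡ 4 (mod 19). Verification: 5 × 4 = 20 ≡ 1 (mod 19)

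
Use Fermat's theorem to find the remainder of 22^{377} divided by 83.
13

By Fermat's Little Theorem, a^(p-1) ≡ 1 (mod p) for prime p and gcd(a, p) = 1
Here p = 83, so 22^82 ≡ 1 (mod 83)
We can reduce the exponent: 377 mod 82 = 49
So 22^377 ≡ 22^49 (mod 83)
Computing: 22^49 mod 83 = 13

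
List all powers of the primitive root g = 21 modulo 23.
g^1, g^2, ..., g^{22} mod 23: {21, 4, 15, 16, 14, 18, 10, 3, 17, 12, 22, 2, 19, 8, 7, 9, 5, 13, 20, 6, 11, 1}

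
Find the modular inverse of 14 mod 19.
14^(-1) ≡ 15 (mod 19). Verification: 14 × 15 = 210 ≡ 1 (mod 19)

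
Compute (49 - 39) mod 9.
1

(49 - 39) = 10
10 mod 9 = 1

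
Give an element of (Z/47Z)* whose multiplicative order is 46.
5 has order 46 mod 47 since 5^{46} ≡ 1 (mod 47) and no smaller power works.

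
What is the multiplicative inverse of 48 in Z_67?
48^(-1) ≡ 7 (mod 67). Verification: 48 × 7 = 336 ≡ 1 (mod 67)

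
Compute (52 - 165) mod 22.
19

(52 - 165) = -113
-113 mod 22 = 19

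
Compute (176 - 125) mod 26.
25

(176 - 125) = 51
51 mod 26 = 25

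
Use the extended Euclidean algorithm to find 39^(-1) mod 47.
Extended GCD: 39(-6) + 47(5) = 1. So 39^(-1) ≡ 41 ≡ 41 (mod 47). Verify: 39 × 41 = 1599 ≡ 1 (mod 47)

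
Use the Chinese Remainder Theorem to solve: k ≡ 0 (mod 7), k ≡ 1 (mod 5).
21

Using the Chinese Remainder Theorem:
M = product of moduli = 35
For equation 1: M_1 = 5, 5 ≡ 5 (mod 7), inverse of 5 mod 7 is 3 (check: 5 × 3 = 15 ≡ 1 (mod 7))
For equation 2: M_2 = 7, 7 ≡ 2 (mod 5), inverse of 7 mod 5 is 3 (check: 2 × 3 = 6 ≡ 1 (mod 5))
Combine: k ≡ Σ r_i×M_i×(M_i⁻¹ mod m_i) = 0×5×3 + 1×7×3 = 0 + 21 = 21
21 mod 35 = 21
k ≡ 21 (mod 35)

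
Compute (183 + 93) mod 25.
1

(183 + 93) = 276
276 mod 25 = 1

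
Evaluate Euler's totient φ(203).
168

Prime factorization: 203 = 7 × 29
Using the formula φ(n) = n × Π(1 - 1/p) for each prime factor p:
φ(203) = 203 × (1 - 1/7) × (1 - 1/29)
φ(203) = 168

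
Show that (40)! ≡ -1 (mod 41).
(40)! mod 41 = 40. Since this equals -1 (mod 41), Wilson confirms 41 is prime.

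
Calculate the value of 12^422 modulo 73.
Using Fermat: 12^{72} ≡ 1 (mod 73). 422 ≡ 62 (mod 72). So 12^{422} ≡ 12^{62} ≡ 57 (mod 73)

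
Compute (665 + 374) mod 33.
16

(665 + 374) = 1039
1039 mod 33 = 16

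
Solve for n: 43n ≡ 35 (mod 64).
41

Since gcd(43, 64) = 1 divides 35, a solution exists.
Multiply both sides by the inverse of 43 mod 64:
  43^(-1) mod 64 = 3
  x ≡ 3 × 35 ≡ 105 ≡ 41 (mod 64)
Verification: 43 × 41 = 1763 = 27 × 64 + 35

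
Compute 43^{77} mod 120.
43

Using successive squaring:
Binary expansion of 77: 1001101
Powers of 43 mod 120 (each is the square of the previous):
  43^1 ≡ 43 (mod 120)
  43^2 ≡ 43² = 1849 ≡ 49 (mod 120)
  43^4 ≡ 49² = 2401 ≡ 1 (mod 120)
  43^8 ≡ 1² = 1 ≡ 1 (mod 120)
  43^16 ≡ 1² = 1 ≡ 1 (mod 120)
  43^32 ≡ 1² = 1 ≡ 1 (mod 120)
  43^64 ≡ 1² = 1 ≡ 1 (mod 120)
77 = 64 + 8 + 4 + 1, so 43^77 = 43^64 × 43^8 × 43^4 × 43^1 ≡ 1 × 1 × 1 × 43 (mod 120)
Multiplying step by step:
  1 × 1 = 1 ≡ 1 (mod 120)
  1 × 1 = 1 ≡ 1 (mod 120)
  1 × 43 = 43 ≡ 43 (mod 120)
Result: 43^77 ≡ 43 (mod 120)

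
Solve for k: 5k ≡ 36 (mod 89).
25

Since gcd(5, 89) = 1 divides 36, a solution exists.
Multiply both sides by the inverse of 5 mod 89:
  5^(-1) mod 89 = 18
  x ≡ 18 × 36 ≡ 648 ≡ 25 (mod 89)
Verification: 5 × 25 = 125 = 1 × 89 + 36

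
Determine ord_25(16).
Powers of 16 mod 25: 16^1≡16, 16^2≡6, 16^3≡21, 16^4≡11, 16^5≡1. Order = 5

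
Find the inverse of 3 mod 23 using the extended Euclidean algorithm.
Extended GCD: 3(8) + 23(-1) = 1. So 3^(-1) ≡ 8 ≡ 8 (mod 23). Verify: 3 × 8 = 24 ≡ 1 (mod 23)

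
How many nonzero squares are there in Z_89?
For prime 89, there are (p-1)/2 = (89-1)/2 = 44 quadratic residues (excluding 0).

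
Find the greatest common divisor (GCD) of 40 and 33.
1

Using the Euclidean algorithm:
40 = 1 × 33 + 7
33 = 4 × 7 + 5
7 = 1 × 5 + 2
5 = 2 × 2 + 1
2 = 2 × 1 + 0

GCD(40, 33) = 1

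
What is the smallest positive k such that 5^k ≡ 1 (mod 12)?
Powers of 5 mod 12: 5^1≡5, 5^2≡1. Order = 2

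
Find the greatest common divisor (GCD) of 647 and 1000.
1

Using the Euclidean algorithm:
647 = 0 × 1000 + 647
1000 = 1 × 647 + 353
647 = 1 × 353 + 294
353 = 1 × 294 + 59
294 = 4 × 59 + 58
59 = 1 × 58 + 1
58 = 58 × 1 + 0

GCD(647, 1000) = 1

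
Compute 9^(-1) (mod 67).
9^(-1) ≡ 15 (mod 67). Verification: 9 × 15 = 135 ≡ 1 (mod 67)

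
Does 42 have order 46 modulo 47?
p - 1 = 46 has prime divisors 2, 23. Check 42^(46/q) mod 47 for each: 42^(46/2) = 42^23 ≡ 1, 42^(46/23) = 42^2 ≡ 25 (mod 47). Since 42^23 ≡ 1 (mod 47), the order of 42 divides 23 (in fact the order is 23) ≠ 46, so it is not a primitive root.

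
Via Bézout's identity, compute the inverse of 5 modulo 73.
Extended GCD: 5(-29) + 73(2) = 1. So 5^(-1) ≡ 44 ≡ 44 (mod 73). Verify: 5 × 44 = 220 ≡ 1 (mod 73)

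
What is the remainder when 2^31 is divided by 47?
Using repeated squaring. 31 = 16 + 8 + 4 + 2 + 1 (binary 11111). Repeated squaring mod 47: 2^1 ≡ 2; 2^2 ≡ 2² = 4 ≡ 4; 2^4 ≡ 4² = 16 ≡ 16; 2^8 ≡ 16² = 256 ≡ 21; 2^16 ≡ 21² = 441 ≡ 18. Multiply: 2^31 = 2^16 × 2^8 × 2^4 × 2^2 × 2^1 ≡ 18 × 21 × 16 × 4 × 2 (mod 47): 18 × 21 = 378 ≡ 2; 2 × 16 = 32 ≡ 32; 32 × 4 = 128 ≡ 34; 34 × 2 = 68 ≡ 21. So 2^31 ≡ 21 (mod 47).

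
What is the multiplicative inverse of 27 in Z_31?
23

Using Extended Euclidean Algorithm:
gcd(27, 31) = 1
Bezout coefficients: 27 × -8 + 31 × 7 = 1
So 27 × -8 ≡ 1 (mod 31)
The inverse is -8 mod 31 = 23
Verification: 27 × 23 = 621 = 20 × 31 + 1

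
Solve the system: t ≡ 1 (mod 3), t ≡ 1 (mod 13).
M = 3 × 13 = 39. M₁ = 13, y₁ ≡ 1 (mod 3). M₂ = 3, y₂ ≡ 9 (mod 13). t = 1×13×1 + 1×3×9 ≡ 1 (mod 39)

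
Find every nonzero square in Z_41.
QRs mod 41: {1, 2, 4, 5, 8, 9, 10, 16, 18, 20, 21, 23, 25, 31, 32, 33, 36, 37, 39, 40}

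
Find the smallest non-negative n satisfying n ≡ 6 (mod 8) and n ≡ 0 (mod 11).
M = 8 × 11 = 88. M₁ = 11, y₁ ≡ 3 (mod 8). M₂ = 8, y₂ ≡ 7 (mod 11). n = 6×11×3 + 0×8×7 ≡ 22 (mod 88)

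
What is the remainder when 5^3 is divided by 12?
3 = 2 + 1 (binary 11). Repeated squaring mod 12: 5^1 ≡ 5; 5^2 ≡ 5² = 25 ≡ 1. Multiply: 5^3 = 5^2 × 5^1 ≡ 1 × 5 (mod 12): 1 × 5 = 5 ≡ 5. So 5^3 ≡ 5 (mod 12).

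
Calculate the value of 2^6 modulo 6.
6 = 4 + 2 (binary 110). Repeated squaring mod 6: 2^1 ≡ 2; 2^2 ≡ 2² = 4 ≡ 4; 2^4 ≡ 4² = 16 ≡ 4. Multiply: 2^6 = 2^4 × 2^2 ≡ 4 × 4 (mod 6): 4 × 4 = 16 ≡ 4. So 2^6 ≡ 4 (mod 6).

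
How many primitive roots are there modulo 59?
28

The number of primitive roots modulo p is φ(p-1) = φ(58)
φ(58) = 28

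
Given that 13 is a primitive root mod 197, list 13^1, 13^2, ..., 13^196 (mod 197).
g^1, g^2, ..., g^{196} mod 197: {13, 169, 30, 193, 145, 112, 77, 16, 11, 143, 86, 133, 153, 19, 50, 59, 176, 121, 194, 158, 84, 107, 12, 156, 58, 163, 149, 164, 162, 136, 192, 132, 140, 47, 20, 63, 31, 9, 117, 142, 73, 161, 123, 23, 102, 144, 99, 105, 183, 15, 195, 171, 56, 137, 8, 104, 170, 43, 165, 175, 108, 25, 128, 88, 159, 97, 79, 42, 152, 6, 78, 29, 180, 173, 82, 81, 68, 96, 66, 70, 122, 10, 130, 114, 103, 157, 71, 135, 179, 160, 110, 51, 72, 148, 151, 190, 106, 196, 184, 28, 167, 4, 52, 85, 120, 181, 186, 54, 111, 64, 44, 178, 147, 138, 21, 76, 3, 39, 113, 90, 185, 41, 139, 34, 48, 33, 35, 61, 5, 65, 57, 150, 177, 134, 166, 188, 80, 55, 124, 36, 74, 174, 95, 53, 98, 92, 14, 182, 2, 26, 141, 60, 189, 93, 27, 154, 32, 22, 89, 172, 69, 109, 38, 100, 118, 155, 45, 191, 119, 168, 17, 24, 115, 116, 129, 101, 131, 127, 75, 187, 67, 83, 94, 40, 126, 62, 18, 37, 87, 146, 125, 49, 46, 7, 91, 1}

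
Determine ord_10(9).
Powers of 9 mod 10: 9^1≡9, 9^2≡1. Order = 2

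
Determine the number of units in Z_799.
736

Prime factorization: 799 = 17 × 47
Using the formula φ(n) = n × Π(1 - 1/p) for each prime factor p:
φ(799) = 799 × (1 - 1/17) × (1 - 1/47)
φ(799) = 736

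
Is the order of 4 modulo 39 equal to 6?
Yes, ord_39(4) = 6.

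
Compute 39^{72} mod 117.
0

Using successive squaring:
Binary expansion of 72: 1001000
Powers of 39 mod 117 (each is the square of the previous):
  39^1 ≡ 39 (mod 117)
  39^2 ≡ 39² = 1521 ≡ 0 (mod 117)
  39^4 ≡ 0² = 0 ≡ 0 (mod 117)
  39^8 ≡ 0² = 0 ≡ 0 (mod 117)
  39^16 ≡ 0² = 0 ≡ 0 (mod 117)
  39^32 ≡ 0² = 0 ≡ 0 (mod 117)
  39^64 ≡ 0² = 0 ≡ 0 (mod 117)
72 = 64 + 8, so 39^72 = 39^64 × 39^8 ≡ 0 × 0 (mod 117)
Multiplying step by step:
  0 × 0 = 0 ≡ 0 (mod 117)
Result: 39^72 ≡ 0 (mod 117)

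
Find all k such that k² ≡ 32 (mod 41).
The square roots of 32 mod 41 are 14 and 27. Verify: 14² = 196 ≡ 32 (mod 41)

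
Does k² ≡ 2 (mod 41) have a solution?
By Euler's criterion: 2^{20} ≡ 1 (mod 41). Since this equals 1, 2 is a QR.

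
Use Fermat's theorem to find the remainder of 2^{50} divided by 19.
6

By Fermat's Little Theorem, a^(p-1) ≡ 1 (mod p) for prime p and gcd(a, p) = 1
Here p = 19, so 2^18 ≡ 1 (mod 19)
We can reduce the exponent: 50 mod 18 = 14
So 2^50 ≡ 2^14 (mod 19)
Computing: 2^14 mod 19 = 6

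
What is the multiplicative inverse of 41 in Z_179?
41^(-1) ≡ 131 (mod 179). Verification: 41 × 131 = 5371 ≡ 1 (mod 179)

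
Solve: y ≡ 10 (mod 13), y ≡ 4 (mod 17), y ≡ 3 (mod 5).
M = 13 × 17 × 5 = 1105. M₁ = 85, y₁ ≡ 2 (mod 13). M₂ = 65, y₂ ≡ 11 (mod 17). M₃ = 221, y₃ ≡ 1 (mod 5). y = 10×85×2 + 4×65×11 + 3×221×1 ≡ 803 (mod 1105)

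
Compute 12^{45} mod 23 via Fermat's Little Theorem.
12

By Fermat's Little Theorem, a^(p-1) ≡ 1 (mod p) for prime p and gcd(a, p) = 1
Here p = 23, so 12^22 ≡ 1 (mod 23)
We can reduce the exponent: 45 mod 22 = 1
So 12^45 ≡ 12^1 (mod 23)
Computing: 12^1 mod 23 = 12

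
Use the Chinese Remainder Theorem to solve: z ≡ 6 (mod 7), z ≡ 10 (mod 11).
M = 7 × 11 = 77. M₁ = 11, y₁ ≡ 2 (mod 7). M₂ = 7, y₂ ≡ 8 (mod 11). z = 6×11×2 + 10×7×8 ≡ 76 (mod 77)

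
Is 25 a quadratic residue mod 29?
By Euler's criterion: 25^{14} ≡ 1 (mod 29). Since this equals 1, 25 is a QR.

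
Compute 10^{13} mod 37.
10

Using successive squaring:
Binary expansion of 13: 1101
Powers of 10 mod 37 (each is the square of the previous):
  10^1 ≡ 10 (mod 37)
  10^2 ≡ 10² = 100 ≡ 26 (mod 37)
  10^4 ≡ 26² = 676 ≡ 10 (mod 37)
  10^8 ≡ 10² = 100 ≡ 26 (mod 37)
13 = 8 + 4 + 1, so 10^13 = 10^8 × 10^4 × 10^1 ≡ 26 × 10 × 10 (mod 37)
Multiplying step by step:
  26 × 10 = 260 ≡ 1 (mod 37)
  1 × 10 = 10 ≡ 10 (mod 37)
Result: 10^13 ≡ 10 (mod 37)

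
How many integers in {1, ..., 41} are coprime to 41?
40

Prime factorization: 41 = 41
Using the formula φ(n) = n × Π(1 - 1/p) for each prime factor p:
φ(41) = 41 × (1 - 1/41)
φ(41) = 40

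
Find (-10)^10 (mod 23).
(-10) ≡ 13 (mod 23). 10 = 8 + 2 (binary 1010). Repeated squaring mod 23: 13^1 ≡ 13; 13^2 ≡ 13² = 169 ≡ 8; 13^4 ≡ 8² = 64 ≡ 18; 13^8 ≡ 18² = 324 ≡ 2. Multiply: (-10)^10 ≡ 13^8 × 13^2 ≡ 2 × 8 (mod 23): 2 × 8 = 16 ≡ 16. So (-10)^10 ≡ 16 (mod 23).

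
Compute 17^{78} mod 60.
49

Using successive squaring:
Binary expansion of 78: 1001110
Powers of 17 mod 60 (each is the square of the previous):
  17^1 ≡ 17 (mod 60)
  17^2 ≡ 17² = 289 ≡ 49 (mod 60)
  17^4 ≡ 49² = 2401 ≡ 1 (mod 60)
  17^8 ≡ 1² = 1 ≡ 1 (mod 60)
  17^16 ≡ 1² = 1 ≡ 1 (mod 60)
  17^32 ≡ 1² = 1 ≡ 1 (mod 60)
  17^64 ≡ 1² = 1 ≡ 1 (mod 60)
78 = 64 + 8 + 4 + 2, so 17^78 = 17^64 × 17^8 × 17^4 × 17^2 ≡ 1 × 1 × 1 × 49 (mod 60)
Multiplying step by step:
  1 × 1 = 1 ≡ 1 (mod 60)
  1 × 1 = 1 ≡ 1 (mod 60)
  1 × 49 = 49 ≡ 49 (mod 60)
Result: 17^78 ≡ 49 (mod 60)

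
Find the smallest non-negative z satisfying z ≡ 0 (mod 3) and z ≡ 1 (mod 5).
M = 3 × 5 = 15. M₁ = 5, y₁ ≡ 2 (mod 3). M₂ = 3, y₂ ≡ 2 (mod 5). z = 0×5×2 + 1×3×2 ≡ 6 (mod 15)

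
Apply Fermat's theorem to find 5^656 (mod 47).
By Fermat: 5^{46} ≡ 1 (mod 47). 656 ≡ 12 (mod 46). So 5^{656} ≡ 5^{12} ≡ 18 (mod 47)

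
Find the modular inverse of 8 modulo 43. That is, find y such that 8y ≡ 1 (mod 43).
27

Using Extended Euclidean Algorithm:
gcd(8, 43) = 1
Bezout coefficients: 8 × -16 + 43 × 3 = 1
So 8 × -16 ≡ 1 (mod 43)
The inverse is -16 mod 43 = 27
Verification: 8 × 27 = 216 = 5 × 43 + 1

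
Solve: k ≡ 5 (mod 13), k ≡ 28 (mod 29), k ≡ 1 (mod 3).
M = 13 × 29 × 3 = 1131. M₁ = 87, y₁ ≡ 3 (mod 13). M₂ = 39, y₂ ≡ 3 (mod 29). M₃ = 377, y₃ ≡ 2 (mod 3). k = 5×87×3 + 28×39×3 + 1×377×2 ≡ 811 (mod 1131)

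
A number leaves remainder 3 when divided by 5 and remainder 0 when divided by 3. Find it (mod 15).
M = 5 × 3 = 15. M₁ = 3, y₁ ≡ 2 (mod 5). M₂ = 5, y₂ ≡ 2 (mod 3). x = 3×3×2 + 0×5×2 ≡ 3 (mod 15)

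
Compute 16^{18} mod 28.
8

Using successive squaring:
Binary expansion of 18: 10010
Powers of 16 mod 28 (each is the square of the previous):
  16^1 ≡ 16 (mod 28)
  16^2 ≡ 16² = 256 ≡ 4 (mod 28)
  16^4 ≡ 4² = 16 ≡ 16 (mod 28)
  16^8 ≡ 16² = 256 ≡ 4 (mod 28)
  16^16 ≡ 4² = 16 ≡ 16 (mod 28)
18 = 16 + 2, so 16^18 = 16^16 × 16^2 ≡ 16 × 4 (mod 28)
Multiplying step by step:
  16 × 4 = 64 ≡ 8 (mod 28)
Result: 16^18 ≡ 8 (mod 28)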